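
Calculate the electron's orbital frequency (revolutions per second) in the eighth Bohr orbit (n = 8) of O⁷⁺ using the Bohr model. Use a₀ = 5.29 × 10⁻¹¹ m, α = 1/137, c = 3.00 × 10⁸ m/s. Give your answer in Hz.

8.24 × 10¹⁴ Hz

r = n²a₀/Z = 4.23 × 10⁻¹⁰ m, v = Zαc/n = 2.19 × 10⁶ m/s
f = v/(2πr) = 8.24 × 10¹⁴ Hz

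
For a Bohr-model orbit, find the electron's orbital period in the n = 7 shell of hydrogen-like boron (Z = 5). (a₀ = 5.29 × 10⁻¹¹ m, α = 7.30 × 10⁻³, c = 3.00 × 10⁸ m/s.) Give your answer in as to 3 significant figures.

2080 as

r = n²a₀/Z = 7²·5.29 × 10⁻¹¹/5 = 5.18 × 10⁻¹⁰ m
v = Zαc/n = 5·0.00730·3.00 × 10⁸/7 = 1.56 × 10⁶ m/s
T = 2πr/v = 2.08 × 10⁻¹⁵ s = 2080 as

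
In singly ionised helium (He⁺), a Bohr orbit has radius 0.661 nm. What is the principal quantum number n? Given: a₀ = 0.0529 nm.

5

r_n = n²a₀/Z ⇒ n² = rZ/a₀ = 0.661 × 2 / 0.0529 ≈ 24.99
n = 5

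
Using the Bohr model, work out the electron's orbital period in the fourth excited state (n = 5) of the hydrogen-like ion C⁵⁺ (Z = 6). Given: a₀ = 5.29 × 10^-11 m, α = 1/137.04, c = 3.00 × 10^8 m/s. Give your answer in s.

5.27 × 10^-16 s

r = n²a₀/Z = 5²·5.29 × 10^-11/6 = 2.20 × 10^-10 m
v = Zαc/n = 6·0.00730·3.00 × 10^8/5 = 2.63 × 10^6 m/s
T = 2πr/v = 5.27 × 10^-16 s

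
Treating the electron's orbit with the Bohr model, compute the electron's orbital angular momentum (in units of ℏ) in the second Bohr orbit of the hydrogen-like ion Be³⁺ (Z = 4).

2

L_n = nℏ, so L/ℏ = n = 2.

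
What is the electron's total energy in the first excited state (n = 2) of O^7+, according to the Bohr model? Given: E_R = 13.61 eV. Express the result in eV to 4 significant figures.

-217.8 eV

E_n = −E_R·Z²/n² = −13.61 × 8²/2² = -217.8 eV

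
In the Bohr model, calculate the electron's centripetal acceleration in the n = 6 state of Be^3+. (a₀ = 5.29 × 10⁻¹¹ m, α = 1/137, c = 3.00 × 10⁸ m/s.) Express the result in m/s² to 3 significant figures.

r = n²a₀/Z = 4.76 × 10⁻¹⁰ m, v = Zαc/n = 1.46 × 10⁶ m/s
a = v²/r = (1.46 × 10⁶)² / 4.76 × 10⁻¹⁰ = 4.48 × 10²¹ m/s²

4.48 × 10²¹ m/s²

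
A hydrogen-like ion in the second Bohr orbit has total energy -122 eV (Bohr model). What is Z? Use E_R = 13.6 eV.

6

E_n = −E_R Z²/n² ⇒ Z² = −E_n n²/E_R = 122 × 2² / 13.6 ≈ 35.88
Z = 6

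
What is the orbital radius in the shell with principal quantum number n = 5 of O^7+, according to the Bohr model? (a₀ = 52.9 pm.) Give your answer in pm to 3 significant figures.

r_n = n²a₀/Z = 5² × 52.9 / 8
    = 25 × 52.9 / 8 = 165 pm

165 pm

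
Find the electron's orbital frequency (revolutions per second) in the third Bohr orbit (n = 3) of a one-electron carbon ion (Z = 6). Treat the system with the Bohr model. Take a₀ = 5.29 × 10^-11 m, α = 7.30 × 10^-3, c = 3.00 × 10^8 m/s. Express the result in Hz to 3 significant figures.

r = n²a₀/Z = 7.94 × 10^-11 m, v = Zαc/n = 4.38 × 10^6 m/s
f = v/(2πr) = 8.79 × 10^15 Hz

8.79 × 10^15 Hz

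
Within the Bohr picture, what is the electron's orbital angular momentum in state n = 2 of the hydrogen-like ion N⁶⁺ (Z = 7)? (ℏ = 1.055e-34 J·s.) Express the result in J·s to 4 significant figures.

L_n = nℏ = 2 × 1.055e-34 = 2.110e-34 J·s

2.110e-34 J·s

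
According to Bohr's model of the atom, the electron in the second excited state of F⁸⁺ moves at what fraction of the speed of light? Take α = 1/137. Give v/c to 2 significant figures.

v_n = Zαc/n, so v/c = Zα/n = 9 × 0.0073 / 3 = 0.022

0.022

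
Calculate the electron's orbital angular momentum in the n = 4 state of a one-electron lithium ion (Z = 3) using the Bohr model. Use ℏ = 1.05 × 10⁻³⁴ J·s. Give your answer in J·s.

L_n = nℏ = 4 × 1.05 × 10⁻³⁴ = 4.20 × 10⁻³⁴ J·s

4.20 × 10⁻³⁴ J·s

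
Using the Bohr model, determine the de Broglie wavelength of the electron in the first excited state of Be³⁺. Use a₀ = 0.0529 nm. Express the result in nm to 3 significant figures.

The Bohr quantisation condition is nλ = 2πr_n.
r_n = n²a₀/Z = 0.0529 nm
λ = 2πr_n/n = 2π·0.0529/2 = 0.166 nm

0.166 nm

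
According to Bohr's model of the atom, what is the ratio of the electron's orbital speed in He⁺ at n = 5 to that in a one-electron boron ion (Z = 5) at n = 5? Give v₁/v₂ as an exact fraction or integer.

2/5

v ∝ Z^1 · n^-1
v₁/v₂ = (2/5)^1 · (5/5)^-1 = 2/5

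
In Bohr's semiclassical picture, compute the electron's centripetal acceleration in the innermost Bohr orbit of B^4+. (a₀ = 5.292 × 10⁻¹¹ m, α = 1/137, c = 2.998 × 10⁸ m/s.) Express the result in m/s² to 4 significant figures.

r = n²a₀/Z = 1.058 × 10⁻¹¹ m, v = Zαc/n = 1.094 × 10⁷ m/s
a = v²/r = (1.094 × 10⁷)² / 1.058 × 10⁻¹¹ = 1.131 × 10²⁵ m/s²

1.131 × 10²⁵ m/s²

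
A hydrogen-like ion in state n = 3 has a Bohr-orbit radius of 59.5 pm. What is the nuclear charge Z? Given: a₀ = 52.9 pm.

r_n = n²a₀/Z ⇒ Z = n²a₀/r = 3² × 52.9 / 59.5 ≈ 8.00
Z = 8

8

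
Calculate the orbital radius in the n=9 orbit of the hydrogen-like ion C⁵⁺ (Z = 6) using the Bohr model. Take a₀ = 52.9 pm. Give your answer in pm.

r_n = n²a₀/Z = 9² × 52.9 / 6
    = 81 × 52.9 / 6 = 714 pm

714 pm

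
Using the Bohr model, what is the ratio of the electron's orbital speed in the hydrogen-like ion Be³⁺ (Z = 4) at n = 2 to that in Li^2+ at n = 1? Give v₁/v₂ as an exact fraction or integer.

2/3

v ∝ Z^1 · n^-1
v₁/v₂ = (4/3)^1 · (2/1)^-1 = 2/3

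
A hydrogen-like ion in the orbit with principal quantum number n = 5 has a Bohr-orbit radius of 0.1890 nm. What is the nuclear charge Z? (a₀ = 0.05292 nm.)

7

r_n = n²a₀/Z ⇒ Z = n²a₀/r = 5² × 0.05292 / 0.1890 ≈ 7.00
Z = 7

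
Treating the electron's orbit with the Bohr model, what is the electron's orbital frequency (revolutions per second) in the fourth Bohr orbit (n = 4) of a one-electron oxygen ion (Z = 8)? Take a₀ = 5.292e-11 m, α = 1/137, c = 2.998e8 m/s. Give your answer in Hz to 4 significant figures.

r = n²a₀/Z = 1.058e-10 m, v = Zαc/n = 4.377e6 m/s
f = v/(2πr) = 6.581e15 Hz

6.581e15 Hz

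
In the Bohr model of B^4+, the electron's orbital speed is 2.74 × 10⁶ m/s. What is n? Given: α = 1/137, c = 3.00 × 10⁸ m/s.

4

v_n = Zαc/n ⇒ n = Zαc/v = 5 × 0.00730 × 3.00 × 10⁸ / 2.74 × 10⁶ ≈ 4.00
n = 4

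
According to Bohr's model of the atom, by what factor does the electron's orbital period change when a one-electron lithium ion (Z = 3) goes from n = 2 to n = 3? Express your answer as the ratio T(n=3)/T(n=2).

T ∝ Z^-2 · n^3; with Z fixed, T ∝ n^3.
T(n=3)/T(n=2) = (3/2)^3 = 27/8

27/8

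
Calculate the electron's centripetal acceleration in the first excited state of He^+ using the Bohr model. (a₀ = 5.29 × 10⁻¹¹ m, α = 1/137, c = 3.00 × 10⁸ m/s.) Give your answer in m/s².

r = n²a₀/Z = 1.06 × 10⁻¹⁰ m, v = Zαc/n = 2.19 × 10⁶ m/s
a = v²/r = (2.19 × 10⁶)² / 1.06 × 10⁻¹⁰ = 4.53 × 10²² m/s²

4.53 × 10²² m/s²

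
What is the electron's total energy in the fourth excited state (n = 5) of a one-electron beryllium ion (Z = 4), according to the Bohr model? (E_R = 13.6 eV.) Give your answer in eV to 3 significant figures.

-8.70 eV

E_n = −E_R·Z²/n² = −13.6 × 4²/5² = -8.70 eV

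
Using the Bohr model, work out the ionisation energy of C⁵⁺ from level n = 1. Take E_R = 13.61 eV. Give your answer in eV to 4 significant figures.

490.0 eV

E_n = −E_R·Z²/n² = −13.61 × 6²/1² eV = -490.0 eV
Ionisation energy = −E_n = 490.0 eV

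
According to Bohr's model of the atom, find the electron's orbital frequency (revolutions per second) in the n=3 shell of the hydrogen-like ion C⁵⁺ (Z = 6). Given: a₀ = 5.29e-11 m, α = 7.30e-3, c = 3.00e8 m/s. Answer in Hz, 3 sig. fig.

r = n²a₀/Z = 7.94e-11 m, v = Zαc/n = 4.38e6 m/s
f = v/(2πr) = 8.79e15 Hz

8.79e15 Hz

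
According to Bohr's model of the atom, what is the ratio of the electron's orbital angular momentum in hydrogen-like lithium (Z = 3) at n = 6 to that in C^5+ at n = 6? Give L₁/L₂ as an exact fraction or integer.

L = nℏ is independent of Z.
L₁/L₂ = n₁/n₂ = 6/6 = 1

1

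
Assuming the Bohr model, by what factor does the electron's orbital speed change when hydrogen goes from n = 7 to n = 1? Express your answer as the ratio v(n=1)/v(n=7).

7

v ∝ Z^1 · n^-1; with Z fixed, v ∝ n^-1.
v(n=1)/v(n=7) = (1/7)^-1 = 7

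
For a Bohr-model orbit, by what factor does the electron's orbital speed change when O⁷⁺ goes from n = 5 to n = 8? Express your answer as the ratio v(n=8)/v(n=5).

v ∝ Z^1 · n^-1; with Z fixed, v ∝ n^-1.
v(n=8)/v(n=5) = (8/5)^-1 = 5/8

5/8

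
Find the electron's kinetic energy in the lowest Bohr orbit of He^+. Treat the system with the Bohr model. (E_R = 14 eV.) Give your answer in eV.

For a Coulomb orbit the virial theorem gives K = −E_n.
E_n = −E_R·Z²/n², so K = E_R·Z²/n² = 14 × 2²/1² = 56 eV

56 eV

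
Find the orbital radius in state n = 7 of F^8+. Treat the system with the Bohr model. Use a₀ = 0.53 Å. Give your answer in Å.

2.9 Å

r_n = n²a₀/Z = 7² × 0.53 / 9
    = 49 × 0.53 / 9 = 2.9 Å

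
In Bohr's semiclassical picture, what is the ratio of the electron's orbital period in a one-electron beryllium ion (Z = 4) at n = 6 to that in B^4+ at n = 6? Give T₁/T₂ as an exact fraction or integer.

T ∝ Z^-2 · n^3
T₁/T₂ = (4/5)^-2 · (6/6)^3 = 25/16

25/16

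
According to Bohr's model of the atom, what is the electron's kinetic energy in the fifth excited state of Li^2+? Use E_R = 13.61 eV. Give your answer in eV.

For a Coulomb orbit the virial theorem gives K = −E_n.
E_n = −E_R·Z²/n², so K = E_R·Z²/n² = 13.61 × 3²/6² = 3.402 eV

3.402 eV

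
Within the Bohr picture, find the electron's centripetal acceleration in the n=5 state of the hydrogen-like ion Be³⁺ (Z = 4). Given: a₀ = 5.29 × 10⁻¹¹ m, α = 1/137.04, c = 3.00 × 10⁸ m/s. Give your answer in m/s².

9.28 × 10²¹ m/s²

r = n²a₀/Z = 3.31 × 10⁻¹⁰ m, v = Zαc/n = 1.75 × 10⁶ m/s
a = v²/r = (1.75 × 10⁶)² / 3.31 × 10⁻¹⁰ = 9.28 × 10²¹ m/s²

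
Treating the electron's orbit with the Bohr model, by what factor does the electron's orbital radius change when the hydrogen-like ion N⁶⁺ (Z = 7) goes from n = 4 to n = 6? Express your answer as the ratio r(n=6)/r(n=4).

r ∝ Z^-1 · n^2; with Z fixed, r ∝ n^2.
r(n=6)/r(n=4) = (6/4)^2 = 9/4

9/4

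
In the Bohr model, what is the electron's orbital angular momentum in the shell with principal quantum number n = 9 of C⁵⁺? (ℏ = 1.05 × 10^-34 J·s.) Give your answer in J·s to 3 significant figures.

L_n = nℏ = 9 × 1.05 × 10^-34 = 9.45 × 10^-34 J·s

9.45 × 10^-34 J·s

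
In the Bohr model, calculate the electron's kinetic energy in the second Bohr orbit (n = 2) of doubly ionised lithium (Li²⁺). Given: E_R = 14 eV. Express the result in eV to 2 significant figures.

For a Coulomb orbit the virial theorem gives K = −E_n.
E_n = −E_R·Z²/n², so K = E_R·Z²/n² = 14 × 3²/2² = 32 eV

32 eV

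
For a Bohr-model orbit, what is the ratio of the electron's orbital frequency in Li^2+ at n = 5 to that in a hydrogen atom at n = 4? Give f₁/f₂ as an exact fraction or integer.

f ∝ Z^2 · n^-3
f₁/f₂ = (3/1)^2 · (5/4)^-3 = 576/125

576/125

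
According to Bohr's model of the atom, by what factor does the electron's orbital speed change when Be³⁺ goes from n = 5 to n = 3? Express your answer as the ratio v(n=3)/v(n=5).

5/3

v ∝ Z^1 · n^-1; with Z fixed, v ∝ n^-1.
v(n=3)/v(n=5) = (3/5)^-1 = 5/3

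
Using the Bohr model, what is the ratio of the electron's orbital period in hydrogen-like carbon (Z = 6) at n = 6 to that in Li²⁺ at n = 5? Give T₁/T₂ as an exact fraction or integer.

T ∝ Z^-2 · n^3
T₁/T₂ = (6/3)^-2 · (6/5)^3 = 54/125

54/125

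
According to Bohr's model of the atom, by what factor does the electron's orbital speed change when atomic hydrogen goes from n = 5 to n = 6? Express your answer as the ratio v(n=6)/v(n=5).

v ∝ Z^1 · n^-1; with Z fixed, v ∝ n^-1.
v(n=6)/v(n=5) = (6/5)^-1 = 5/6

5/6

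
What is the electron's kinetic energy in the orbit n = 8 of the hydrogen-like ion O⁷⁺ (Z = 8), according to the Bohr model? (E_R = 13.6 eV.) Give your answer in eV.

13.6 eV

For a Coulomb orbit the virial theorem gives K = −E_n.
E_n = −E_R·Z²/n², so K = E_R·Z²/n² = 13.6 × 8²/8² = 13.6 eV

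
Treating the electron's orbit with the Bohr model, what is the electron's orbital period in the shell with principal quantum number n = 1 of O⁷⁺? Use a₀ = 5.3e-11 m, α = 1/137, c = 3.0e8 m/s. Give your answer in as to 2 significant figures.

r = n²a₀/Z = 1²·5.3e-11/8 = 6.6e-12 m
v = Zαc/n = 8·0.0073·3.0e8/1 = 1.8e7 m/s
T = 2πr/v = 2.4e-18 s = 2.4 as

2.4 as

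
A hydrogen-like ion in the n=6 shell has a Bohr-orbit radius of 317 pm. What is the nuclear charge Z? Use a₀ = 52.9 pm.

6

r_n = n²a₀/Z ⇒ Z = n²a₀/r = 6² × 52.9 / 317 ≈ 6.01
Z = 6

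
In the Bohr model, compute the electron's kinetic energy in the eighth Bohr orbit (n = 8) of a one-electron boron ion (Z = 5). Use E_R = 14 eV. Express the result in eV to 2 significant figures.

5.5 eV

For a Coulomb orbit the virial theorem gives K = −E_n.
E_n = −E_R·Z²/n², so K = E_R·Z²/n² = 14 × 5²/8² = 5.5 eV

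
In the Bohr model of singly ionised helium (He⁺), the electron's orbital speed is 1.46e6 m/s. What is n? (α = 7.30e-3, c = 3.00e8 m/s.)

v_n = Zαc/n ⇒ n = Zαc/v = 2 × 0.00730 × 3.00e8 / 1.46e6 ≈ 3.00
n = 3

3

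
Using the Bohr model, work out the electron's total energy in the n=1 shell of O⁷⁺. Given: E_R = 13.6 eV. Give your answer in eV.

E_n = −E_R·Z²/n² = −13.6 × 8²/1² = -870 eV

-870 eV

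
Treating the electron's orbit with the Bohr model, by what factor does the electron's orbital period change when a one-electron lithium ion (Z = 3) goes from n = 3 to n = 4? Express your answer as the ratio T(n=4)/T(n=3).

T ∝ Z^-2 · n^3; with Z fixed, T ∝ n^3.
T(n=4)/T(n=3) = (4/3)^3 = 64/27

64/27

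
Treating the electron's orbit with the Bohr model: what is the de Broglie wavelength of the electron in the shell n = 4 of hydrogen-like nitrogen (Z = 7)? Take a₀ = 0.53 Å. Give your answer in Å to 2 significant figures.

1.9 Å

The Bohr quantisation condition is nλ = 2πr_n.
r_n = n²a₀/Z = 1.2 Å
λ = 2πr_n/n = 2π·1.2/4 = 1.9 Å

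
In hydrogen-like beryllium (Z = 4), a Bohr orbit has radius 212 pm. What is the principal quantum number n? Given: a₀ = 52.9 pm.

r_n = n²a₀/Z ⇒ n² = rZ/a₀ = 212 × 4 / 52.9 ≈ 16.03
n = 4

4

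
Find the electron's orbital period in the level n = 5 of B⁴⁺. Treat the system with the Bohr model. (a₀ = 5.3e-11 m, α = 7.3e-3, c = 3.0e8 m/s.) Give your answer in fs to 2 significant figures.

0.76 fs

r = n²a₀/Z = 5²·5.3e-11/5 = 2.6e-10 m
v = Zαc/n = 5·0.0073·3.0e8/5 = 2.2e6 m/s
T = 2πr/v = 7.6e-16 s = 0.76 fs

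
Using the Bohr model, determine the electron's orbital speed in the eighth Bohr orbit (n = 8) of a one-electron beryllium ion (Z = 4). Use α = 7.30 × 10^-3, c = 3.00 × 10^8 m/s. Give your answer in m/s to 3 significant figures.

v_n = Zαc/n = 4 × 0.00730 × 3.00 × 10^8 / 8
    = 1.09 × 10^6 m/s

1.09 × 10^6 m/s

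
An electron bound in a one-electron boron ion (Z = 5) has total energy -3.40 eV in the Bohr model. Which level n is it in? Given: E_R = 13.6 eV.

10

E_n = −E_R Z²/n² ⇒ n² = E_R Z²/(−E_n) = 13.6 × 5² / 3.40 ≈ 100.00
n = 10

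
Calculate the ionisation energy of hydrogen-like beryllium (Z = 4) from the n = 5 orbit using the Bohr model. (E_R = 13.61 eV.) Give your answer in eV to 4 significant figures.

E_n = −E_R·Z²/n² = −13.61 × 4²/5² eV = -8.710 eV
Ionisation energy = −E_n = 8.710 eV

8.710 eV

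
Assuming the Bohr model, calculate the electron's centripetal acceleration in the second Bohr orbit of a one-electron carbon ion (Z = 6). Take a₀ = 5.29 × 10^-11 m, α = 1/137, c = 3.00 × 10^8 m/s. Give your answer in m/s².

r = n²a₀/Z = 3.53 × 10^-11 m, v = Zαc/n = 6.57 × 10^6 m/s
a = v²/r = (6.57 × 10^6)² / 3.53 × 10^-11 = 1.22 × 10^24 m/s²

1.22 × 10^24 m/s²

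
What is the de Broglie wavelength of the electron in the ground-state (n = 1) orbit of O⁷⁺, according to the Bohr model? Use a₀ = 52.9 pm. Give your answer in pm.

41.5 pm

The Bohr quantisation condition is nλ = 2πr_n.
r_n = n²a₀/Z = 6.61 pm
λ = 2πr_n/n = 2π·6.61/1 = 41.5 pm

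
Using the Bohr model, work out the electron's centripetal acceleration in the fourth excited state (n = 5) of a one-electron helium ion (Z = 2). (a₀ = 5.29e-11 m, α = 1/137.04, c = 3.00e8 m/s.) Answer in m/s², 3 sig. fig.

1.16e21 m/s²

r = n²a₀/Z = 6.61e-10 m, v = Zαc/n = 8.76e5 m/s
a = v²/r = (8.76e5)² / 6.61e-10 = 1.16e21 m/s²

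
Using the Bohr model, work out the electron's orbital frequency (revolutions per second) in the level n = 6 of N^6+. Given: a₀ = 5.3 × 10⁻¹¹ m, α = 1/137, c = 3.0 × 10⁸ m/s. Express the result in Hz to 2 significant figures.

r = n²a₀/Z = 2.7 × 10⁻¹⁰ m, v = Zαc/n = 2.6 × 10⁶ m/s
f = v/(2πr) = 1.5 × 10¹⁵ Hz

1.5 × 10¹⁵ Hz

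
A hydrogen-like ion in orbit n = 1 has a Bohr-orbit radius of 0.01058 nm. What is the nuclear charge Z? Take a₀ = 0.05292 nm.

5

r_n = n²a₀/Z ⇒ Z = n²a₀/r = 1² × 0.05292 / 0.01058 ≈ 5.00
Z = 5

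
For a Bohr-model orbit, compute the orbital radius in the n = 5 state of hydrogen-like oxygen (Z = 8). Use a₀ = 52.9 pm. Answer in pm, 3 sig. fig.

165 pm

r_n = n²a₀/Z = 5² × 52.9 / 8
    = 25 × 52.9 / 8 = 165 pm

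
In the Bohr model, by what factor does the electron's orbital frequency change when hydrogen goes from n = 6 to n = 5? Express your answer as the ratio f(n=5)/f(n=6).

216/125

f ∝ Z^2 · n^-3; with Z fixed, f ∝ n^-3.
f(n=5)/f(n=6) = (5/6)^-3 = 216/125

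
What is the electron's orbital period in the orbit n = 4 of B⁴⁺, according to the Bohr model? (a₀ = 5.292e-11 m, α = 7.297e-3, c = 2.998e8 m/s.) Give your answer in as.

389.1 as

r = n²a₀/Z = 4²·5.292e-11/5 = 1.693e-10 m
v = Zαc/n = 5·0.007297·2.998e8/4 = 2.735e6 m/s
T = 2πr/v = 3.891e-16 s = 389.1 as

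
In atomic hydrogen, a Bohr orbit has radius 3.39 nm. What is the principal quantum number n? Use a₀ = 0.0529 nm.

8

r_n = n²a₀/Z ⇒ n² = rZ/a₀ = 3.39 × 1 / 0.0529 ≈ 64.08
n = 8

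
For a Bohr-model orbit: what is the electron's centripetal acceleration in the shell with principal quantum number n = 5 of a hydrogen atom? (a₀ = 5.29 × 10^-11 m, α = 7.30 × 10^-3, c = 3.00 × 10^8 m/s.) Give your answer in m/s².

r = n²a₀/Z = 1.32 × 10^-9 m, v = Zαc/n = 4.38 × 10^5 m/s
a = v²/r = (4.38 × 10^5)² / 1.32 × 10^-9 = 1.45 × 10^20 m/s²

1.45 × 10^20 m/s²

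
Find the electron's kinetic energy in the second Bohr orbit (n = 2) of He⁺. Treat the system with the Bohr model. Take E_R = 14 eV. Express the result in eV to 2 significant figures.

For a Coulomb orbit the virial theorem gives K = −E_n.
E_n = −E_R·Z²/n², so K = E_R·Z²/n² = 14 × 2²/2² = 14 eV

14 eV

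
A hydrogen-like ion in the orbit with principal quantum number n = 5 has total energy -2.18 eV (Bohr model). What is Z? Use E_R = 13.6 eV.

2

E_n = −E_R Z²/n² ⇒ Z² = −E_n n²/E_R = 2.18 × 5² / 13.6 ≈ 4.01
Z = 2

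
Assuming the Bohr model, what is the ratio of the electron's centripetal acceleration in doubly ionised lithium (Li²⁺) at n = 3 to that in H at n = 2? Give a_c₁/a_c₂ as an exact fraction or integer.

a_c ∝ Z^3 · n^-4
a_c₁/a_c₂ = (3/1)^3 · (3/2)^-4 = 16/3

16/3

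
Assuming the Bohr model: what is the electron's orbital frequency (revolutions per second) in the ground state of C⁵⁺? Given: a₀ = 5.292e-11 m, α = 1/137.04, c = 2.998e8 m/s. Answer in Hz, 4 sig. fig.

r = n²a₀/Z = 8.820e-12 m, v = Zαc/n = 1.313e7 m/s
f = v/(2πr) = 2.369e17 Hz

2.369e17 Hz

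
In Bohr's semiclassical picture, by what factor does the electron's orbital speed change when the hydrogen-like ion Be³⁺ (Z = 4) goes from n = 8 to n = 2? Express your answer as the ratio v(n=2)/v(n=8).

v ∝ Z^1 · n^-1; with Z fixed, v ∝ n^-1.
v(n=2)/v(n=8) = (2/8)^-1 = 4

4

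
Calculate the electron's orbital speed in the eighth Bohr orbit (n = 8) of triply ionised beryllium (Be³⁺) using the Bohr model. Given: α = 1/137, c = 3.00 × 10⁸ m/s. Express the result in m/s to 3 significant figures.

v_n = Zαc/n = 4 × 0.00730 × 3.00 × 10⁸ / 8
    = 1.09 × 10⁶ m/s

1.09 × 10⁶ m/s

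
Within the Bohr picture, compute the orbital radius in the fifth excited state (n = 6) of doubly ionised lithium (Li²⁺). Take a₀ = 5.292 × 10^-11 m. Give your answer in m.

r_n = n²a₀/Z = 6² × 5.292 × 10^-11 / 3
    = 36 × 5.292 × 10^-11 / 3 = 6.350 × 10^-10 m

6.350 × 10^-10 m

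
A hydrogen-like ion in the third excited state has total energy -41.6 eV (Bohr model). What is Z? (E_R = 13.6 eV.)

7

E_n = −E_R Z²/n² ⇒ Z² = −E_n n²/E_R = 41.6 × 4² / 13.6 ≈ 48.94
Z = 7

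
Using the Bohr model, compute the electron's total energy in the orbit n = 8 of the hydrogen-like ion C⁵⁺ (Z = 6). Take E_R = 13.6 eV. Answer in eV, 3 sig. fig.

-7.65 eV

E_n = −E_R·Z²/n² = −13.6 × 6²/8² = -7.65 eV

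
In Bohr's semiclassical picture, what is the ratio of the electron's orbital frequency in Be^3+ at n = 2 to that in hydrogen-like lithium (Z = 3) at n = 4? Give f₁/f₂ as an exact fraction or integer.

f ∝ Z^2 · n^-3
f₁/f₂ = (4/3)^2 · (2/4)^-3 = 128/9

128/9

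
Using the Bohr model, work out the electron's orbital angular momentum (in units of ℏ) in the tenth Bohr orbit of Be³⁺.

L_n = nℏ, so L/ℏ = n = 10.

10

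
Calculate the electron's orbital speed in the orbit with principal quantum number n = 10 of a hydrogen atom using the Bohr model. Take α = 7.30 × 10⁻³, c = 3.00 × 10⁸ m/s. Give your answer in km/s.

v_n = Zαc/n = 1 × 0.00730 × 3.00 × 10⁸ / 10
    = 219 km/s

219 km/s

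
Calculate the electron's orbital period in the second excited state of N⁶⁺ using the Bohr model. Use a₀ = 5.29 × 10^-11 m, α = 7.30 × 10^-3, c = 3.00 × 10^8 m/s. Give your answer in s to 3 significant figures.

r = n²a₀/Z = 3²·5.29 × 10^-11/7 = 6.80 × 10^-11 m
v = Zαc/n = 7·0.00730·3.00 × 10^8/3 = 5.11 × 10^6 m/s
T = 2πr/v = 8.36 × 10^-17 s

8.36 × 10^-17 s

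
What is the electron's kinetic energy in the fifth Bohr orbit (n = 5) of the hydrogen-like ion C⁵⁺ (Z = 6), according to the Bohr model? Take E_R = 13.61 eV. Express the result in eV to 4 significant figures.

For a Coulomb orbit the virial theorem gives K = −E_n.
E_n = −E_R·Z²/n², so K = E_R·Z²/n² = 13.61 × 6²/5² = 19.60 eV

19.60 eV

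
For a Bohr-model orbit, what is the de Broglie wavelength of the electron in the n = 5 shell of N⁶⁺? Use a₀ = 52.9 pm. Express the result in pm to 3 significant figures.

The Bohr quantisation condition is nλ = 2πr_n.
r_n = n²a₀/Z = 189 pm
λ = 2πr_n/n = 2π·189/5 = 237 pm

237 pm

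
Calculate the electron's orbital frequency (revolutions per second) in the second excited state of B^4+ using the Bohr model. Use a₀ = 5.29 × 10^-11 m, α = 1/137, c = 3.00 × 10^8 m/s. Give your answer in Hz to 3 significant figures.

r = n²a₀/Z = 9.52 × 10^-11 m, v = Zαc/n = 3.65 × 10^6 m/s
f = v/(2πr) = 6.10 × 10^15 Hz

6.10 × 10^15 Hz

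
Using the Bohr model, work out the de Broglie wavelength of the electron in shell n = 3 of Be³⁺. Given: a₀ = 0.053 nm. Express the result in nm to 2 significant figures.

0.25 nm

The Bohr quantisation condition is nλ = 2πr_n.
r_n = n²a₀/Z = 0.12 nm
λ = 2πr_n/n = 2π·0.12/3 = 0.25 nm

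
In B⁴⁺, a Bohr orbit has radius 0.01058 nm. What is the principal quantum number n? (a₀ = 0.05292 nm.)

1

r_n = n²a₀/Z ⇒ n² = rZ/a₀ = 0.01058 × 5 / 0.05292 ≈ 1.00
n = 1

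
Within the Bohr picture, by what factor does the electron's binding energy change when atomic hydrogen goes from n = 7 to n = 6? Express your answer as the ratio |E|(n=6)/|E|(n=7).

|E| ∝ Z^2 · n^-2; with Z fixed, |E| ∝ n^-2.
|E|(n=6)/|E|(n=7) = (6/7)^-2 = 49/36

49/36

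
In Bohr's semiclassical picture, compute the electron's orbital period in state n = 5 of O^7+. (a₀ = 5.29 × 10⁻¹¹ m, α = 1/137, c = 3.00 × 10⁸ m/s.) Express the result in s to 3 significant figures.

r = n²a₀/Z = 5²·5.29 × 10⁻¹¹/8 = 1.65 × 10⁻¹⁰ m
v = Zαc/n = 8·0.00730·3.00 × 10⁸/5 = 3.50 × 10⁶ m/s
T = 2πr/v = 2.96 × 10⁻¹⁶ s

2.96 × 10⁻¹⁶ s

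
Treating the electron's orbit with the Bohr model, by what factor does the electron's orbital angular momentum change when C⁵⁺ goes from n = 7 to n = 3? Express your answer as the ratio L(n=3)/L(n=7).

3/7

L = nℏ depends only on n, so L ∝ n.
L(n=3)/L(n=7) = (3/7)^1 = 3/7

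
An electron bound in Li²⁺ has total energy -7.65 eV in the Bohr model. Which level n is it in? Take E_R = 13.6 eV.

E_n = −E_R Z²/n² ⇒ n² = E_R Z²/(−E_n) = 13.6 × 3² / 7.65 ≈ 16.00
n = 4

4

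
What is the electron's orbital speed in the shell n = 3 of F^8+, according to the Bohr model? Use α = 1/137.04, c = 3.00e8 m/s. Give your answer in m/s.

v_n = Zαc/n = 9 × 0.00730 × 3.00e8 / 3
    = 6.57e6 m/s

6.57e6 m/s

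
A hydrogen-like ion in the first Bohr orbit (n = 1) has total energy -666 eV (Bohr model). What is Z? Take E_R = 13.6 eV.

7

E_n = −E_R Z²/n² ⇒ Z² = −E_n n²/E_R = 666 × 1² / 13.6 ≈ 48.97
Z = 7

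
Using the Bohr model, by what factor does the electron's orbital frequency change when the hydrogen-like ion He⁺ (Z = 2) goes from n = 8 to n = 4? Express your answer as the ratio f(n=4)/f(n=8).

8

f ∝ Z^2 · n^-3; with Z fixed, f ∝ n^-3.
f(n=4)/f(n=8) = (4/8)^-3 = 8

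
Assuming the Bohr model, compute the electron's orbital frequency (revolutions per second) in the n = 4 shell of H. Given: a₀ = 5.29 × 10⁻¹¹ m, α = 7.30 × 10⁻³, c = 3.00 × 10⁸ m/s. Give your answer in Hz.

r = n²a₀/Z = 8.46 × 10⁻¹⁰ m, v = Zαc/n = 5.47 × 10⁵ m/s
f = v/(2πr) = 1.03 × 10¹⁴ Hz

1.03 × 10¹⁴ Hz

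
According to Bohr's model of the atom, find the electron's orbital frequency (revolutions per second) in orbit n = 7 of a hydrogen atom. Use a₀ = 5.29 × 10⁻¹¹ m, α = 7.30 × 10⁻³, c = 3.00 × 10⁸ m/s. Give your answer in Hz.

1.92 × 10¹³ Hz

r = n²a₀/Z = 2.59 × 10⁻⁹ m, v = Zαc/n = 3.13 × 10⁵ m/s
f = v/(2πr) = 1.92 × 10¹³ Hz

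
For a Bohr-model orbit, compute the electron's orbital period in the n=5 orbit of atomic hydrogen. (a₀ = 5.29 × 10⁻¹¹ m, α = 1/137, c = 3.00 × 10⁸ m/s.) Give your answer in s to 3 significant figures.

r = n²a₀/Z = 5²·5.29 × 10⁻¹¹/1 = 1.32 × 10⁻⁹ m
v = Zαc/n = 1·0.00730·3.00 × 10⁸/5 = 4.38 × 10⁵ m/s
T = 2πr/v = 1.90 × 10⁻¹⁴ s

1.90 × 10⁻¹⁴ s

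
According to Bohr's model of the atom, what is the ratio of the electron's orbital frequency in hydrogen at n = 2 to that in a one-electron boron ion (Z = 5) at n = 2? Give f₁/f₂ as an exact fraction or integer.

f ∝ Z^2 · n^-3
f₁/f₂ = (1/5)^2 · (2/2)^-3 = 1/25

1/25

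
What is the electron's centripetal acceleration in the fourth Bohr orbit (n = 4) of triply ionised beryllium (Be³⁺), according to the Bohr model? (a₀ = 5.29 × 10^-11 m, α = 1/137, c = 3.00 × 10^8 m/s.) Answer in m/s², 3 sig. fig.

r = n²a₀/Z = 2.12 × 10^-10 m, v = Zαc/n = 2.19 × 10^6 m/s
a = v²/r = (2.19 × 10^6)² / 2.12 × 10^-10 = 2.27 × 10^22 m/s²

2.27 × 10^22 m/s²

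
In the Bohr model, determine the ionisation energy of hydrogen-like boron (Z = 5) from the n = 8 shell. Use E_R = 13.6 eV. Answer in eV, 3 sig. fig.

E_n = −E_R·Z²/n² = −13.6 × 5²/8² eV = -5.31 eV
Ionisation energy = −E_n = 5.31 eV

5.31 eV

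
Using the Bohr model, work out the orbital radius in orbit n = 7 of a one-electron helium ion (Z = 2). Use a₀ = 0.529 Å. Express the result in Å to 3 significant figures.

r_n = n²a₀/Z = 7² × 0.529 / 2
    = 49 × 0.529 / 2 = 13.0 Å

13.0 Å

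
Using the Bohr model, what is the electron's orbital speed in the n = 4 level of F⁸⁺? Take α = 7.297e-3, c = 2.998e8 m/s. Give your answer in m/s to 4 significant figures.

4.922e6 m/s

v_n = Zαc/n = 9 × 0.007297 × 2.998e8 / 4
    = 4.922e6 m/s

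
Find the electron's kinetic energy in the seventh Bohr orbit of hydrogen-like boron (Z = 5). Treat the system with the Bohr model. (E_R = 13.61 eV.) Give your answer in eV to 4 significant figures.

For a Coulomb orbit the virial theorem gives K = −E_n.
E_n = −E_R·Z²/n², so K = E_R·Z²/n² = 13.61 × 5²/7² = 6.944 eV

6.944 eV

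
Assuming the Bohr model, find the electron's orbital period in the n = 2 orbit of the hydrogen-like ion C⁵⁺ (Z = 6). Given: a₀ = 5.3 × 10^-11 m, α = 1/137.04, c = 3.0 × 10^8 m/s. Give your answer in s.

r = n²a₀/Z = 2²·5.3 × 10^-11/6 = 3.5 × 10^-11 m
v = Zαc/n = 6·0.0073·3.0 × 10^8/2 = 6.6 × 10^6 m/s
T = 2πr/v = 3.4 × 10^-17 s

3.4 × 10^-17 s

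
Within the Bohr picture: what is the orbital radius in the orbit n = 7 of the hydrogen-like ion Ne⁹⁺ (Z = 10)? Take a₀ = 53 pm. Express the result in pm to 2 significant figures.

r_n = n²a₀/Z = 7² × 53 / 10
    = 49 × 53 / 10 = 260 pm

260 pm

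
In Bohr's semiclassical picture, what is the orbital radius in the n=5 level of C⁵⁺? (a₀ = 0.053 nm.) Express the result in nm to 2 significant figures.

0.22 nm

r_n = n²a₀/Z = 5² × 0.053 / 6
    = 25 × 0.053 / 6 = 0.22 nm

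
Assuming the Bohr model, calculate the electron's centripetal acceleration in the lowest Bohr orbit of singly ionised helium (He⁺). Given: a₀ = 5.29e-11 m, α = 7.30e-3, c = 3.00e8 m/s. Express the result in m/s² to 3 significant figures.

7.25e23 m/s²

r = n²a₀/Z = 2.65e-11 m, v = Zαc/n = 4.38e6 m/s
a = v²/r = (4.38e6)² / 2.65e-11 = 7.25e23 m/s²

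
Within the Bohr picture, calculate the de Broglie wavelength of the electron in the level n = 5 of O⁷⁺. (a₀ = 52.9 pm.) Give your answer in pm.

The Bohr quantisation condition is nλ = 2πr_n.
r_n = n²a₀/Z = 165 pm
λ = 2πr_n/n = 2π·165/5 = 208 pm

208 pm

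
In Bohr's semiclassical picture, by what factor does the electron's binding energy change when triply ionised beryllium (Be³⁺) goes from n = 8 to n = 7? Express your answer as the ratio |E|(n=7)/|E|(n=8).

64/49

|E| ∝ Z^2 · n^-2; with Z fixed, |E| ∝ n^-2.
|E|(n=7)/|E|(n=8) = (7/8)^-2 = 64/49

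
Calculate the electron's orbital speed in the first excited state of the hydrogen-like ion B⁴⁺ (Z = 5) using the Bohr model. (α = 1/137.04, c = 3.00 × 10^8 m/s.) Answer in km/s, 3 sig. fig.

5470 km/s

v_n = Zαc/n = 5 × 0.00730 × 3.00 × 10^8 / 2
    = 5470 km/s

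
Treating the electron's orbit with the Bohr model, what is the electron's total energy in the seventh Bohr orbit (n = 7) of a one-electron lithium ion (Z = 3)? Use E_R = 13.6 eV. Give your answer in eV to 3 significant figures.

-2.50 eV

E_n = −E_R·Z²/n² = −13.6 × 3²/7² = -2.50 eV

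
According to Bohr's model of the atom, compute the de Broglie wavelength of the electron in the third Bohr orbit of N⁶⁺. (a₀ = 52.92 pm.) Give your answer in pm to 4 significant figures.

142.5 pm

The Bohr quantisation condition is nλ = 2πr_n.
r_n = n²a₀/Z = 68.04 pm
λ = 2πr_n/n = 2π·68.04/3 = 142.5 pm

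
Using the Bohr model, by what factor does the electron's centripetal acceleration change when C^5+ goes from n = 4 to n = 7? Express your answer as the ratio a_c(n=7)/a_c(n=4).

a_c ∝ Z^3 · n^-4; with Z fixed, a_c ∝ n^-4.
a_c(n=7)/a_c(n=4) = (7/4)^-4 = 256/2401

256/2401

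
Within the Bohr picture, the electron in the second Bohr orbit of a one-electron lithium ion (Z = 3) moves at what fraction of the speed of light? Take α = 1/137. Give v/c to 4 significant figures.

v_n = Zαc/n, so v/c = Zα/n = 3 × 0.007299 / 2 = 0.01095

0.01095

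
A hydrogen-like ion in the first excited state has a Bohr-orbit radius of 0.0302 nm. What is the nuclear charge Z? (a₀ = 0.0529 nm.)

7

r_n = n²a₀/Z ⇒ Z = n²a₀/r = 2² × 0.0529 / 0.0302 ≈ 7.01
Z = 7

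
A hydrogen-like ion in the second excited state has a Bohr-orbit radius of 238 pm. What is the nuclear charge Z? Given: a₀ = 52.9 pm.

r_n = n²a₀/Z ⇒ Z = n²a₀/r = 3² × 52.9 / 238 ≈ 2.00
Z = 2

2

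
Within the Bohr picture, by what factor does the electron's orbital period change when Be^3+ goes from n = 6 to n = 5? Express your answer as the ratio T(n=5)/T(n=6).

125/216

T ∝ Z^-2 · n^3; with Z fixed, T ∝ n^3.
T(n=5)/T(n=6) = (5/6)^3 = 125/216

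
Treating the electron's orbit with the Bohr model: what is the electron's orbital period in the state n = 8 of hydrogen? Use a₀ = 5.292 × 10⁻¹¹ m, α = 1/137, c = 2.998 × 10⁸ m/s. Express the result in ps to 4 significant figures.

0.07780 ps

r = n²a₀/Z = 8²·5.292 × 10⁻¹¹/1 = 3.387 × 10⁻⁹ m
v = Zαc/n = 1·0.007299·2.998 × 10⁸/8 = 2.735 × 10⁵ m/s
T = 2πr/v = 7.780 × 10⁻¹⁴ s = 0.07780 ps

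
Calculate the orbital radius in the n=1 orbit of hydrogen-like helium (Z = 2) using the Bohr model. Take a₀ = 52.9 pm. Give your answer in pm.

r_n = n²a₀/Z = 1² × 52.9 / 2
    = 1 × 52.9 / 2 = 26.4 pm

26.4 pm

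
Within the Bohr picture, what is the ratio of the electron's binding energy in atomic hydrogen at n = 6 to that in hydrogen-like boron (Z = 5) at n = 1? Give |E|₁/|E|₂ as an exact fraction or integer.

1/900

|E| ∝ Z^2 · n^-2
|E|₁/|E|₂ = (1/5)^2 · (6/1)^-2 = 1/900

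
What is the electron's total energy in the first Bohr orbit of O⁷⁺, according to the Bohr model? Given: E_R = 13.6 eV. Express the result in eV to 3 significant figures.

E_n = −E_R·Z²/n² = −13.6 × 8²/1² = -870 eV

-870 eV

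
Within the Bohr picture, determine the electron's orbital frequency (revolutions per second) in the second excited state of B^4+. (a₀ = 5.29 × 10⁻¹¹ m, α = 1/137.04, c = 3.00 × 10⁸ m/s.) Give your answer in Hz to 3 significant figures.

r = n²a₀/Z = 9.52 × 10⁻¹¹ m, v = Zαc/n = 3.65 × 10⁶ m/s
f = v/(2πr) = 6.10 × 10¹⁵ Hz

6.10 × 10¹⁵ Hz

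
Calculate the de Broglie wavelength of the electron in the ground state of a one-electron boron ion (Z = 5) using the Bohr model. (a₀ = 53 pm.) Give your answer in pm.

The Bohr quantisation condition is nλ = 2πr_n.
r_n = n²a₀/Z = 11 pm
λ = 2πr_n/n = 2π·11/1 = 67 pm

67 pm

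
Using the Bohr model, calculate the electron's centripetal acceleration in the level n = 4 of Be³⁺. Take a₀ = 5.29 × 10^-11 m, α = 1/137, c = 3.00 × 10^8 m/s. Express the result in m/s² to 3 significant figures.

r = n²a₀/Z = 2.12 × 10^-10 m, v = Zαc/n = 2.19 × 10^6 m/s
a = v²/r = (2.19 × 10^6)² / 2.12 × 10^-10 = 2.27 × 10^22 m/s²

2.27 × 10^22 m/s²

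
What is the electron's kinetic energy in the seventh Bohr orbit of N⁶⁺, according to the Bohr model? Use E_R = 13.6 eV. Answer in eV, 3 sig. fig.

For a Coulomb orbit the virial theorem gives K = −E_n.
E_n = −E_R·Z²/n², so K = E_R·Z²/n² = 13.6 × 7²/7² = 13.6 eV

13.6 eV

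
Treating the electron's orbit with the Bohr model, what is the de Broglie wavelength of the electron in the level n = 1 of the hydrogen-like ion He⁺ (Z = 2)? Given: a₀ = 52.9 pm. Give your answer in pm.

The Bohr quantisation condition is nλ = 2πr_n.
r_n = n²a₀/Z = 26.4 pm
λ = 2πr_n/n = 2π·26.4/1 = 166 pm

166 pm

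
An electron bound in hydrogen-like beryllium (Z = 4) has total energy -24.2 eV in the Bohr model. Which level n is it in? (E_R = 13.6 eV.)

3

E_n = −E_R Z²/n² ⇒ n² = E_R Z²/(−E_n) = 13.6 × 4² / 24.2 ≈ 8.99
n = 3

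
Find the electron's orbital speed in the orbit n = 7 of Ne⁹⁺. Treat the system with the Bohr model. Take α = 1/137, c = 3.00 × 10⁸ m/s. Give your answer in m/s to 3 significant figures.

v_n = Zαc/n = 10 × 0.00730 × 3.00 × 10⁸ / 7
    = 3.13 × 10⁶ m/s

3.13 × 10⁶ m/s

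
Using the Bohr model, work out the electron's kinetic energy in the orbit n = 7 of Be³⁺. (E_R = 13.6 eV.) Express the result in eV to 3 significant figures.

For a Coulomb orbit the virial theorem gives K = −E_n.
E_n = −E_R·Z²/n², so K = E_R·Z²/n² = 13.6 × 4²/7² = 4.44 eV

4.44 eV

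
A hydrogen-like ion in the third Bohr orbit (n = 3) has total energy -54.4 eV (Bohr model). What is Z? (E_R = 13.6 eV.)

E_n = −E_R Z²/n² ⇒ Z² = −E_n n²/E_R = 54.4 × 3² / 13.6 ≈ 36.00
Z = 6

6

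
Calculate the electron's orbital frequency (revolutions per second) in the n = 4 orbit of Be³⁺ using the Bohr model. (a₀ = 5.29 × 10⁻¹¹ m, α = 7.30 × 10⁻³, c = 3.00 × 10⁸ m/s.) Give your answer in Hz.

r = n²a₀/Z = 2.12 × 10⁻¹⁰ m, v = Zαc/n = 2.19 × 10⁶ m/s
f = v/(2πr) = 1.65 × 10¹⁵ Hz

1.65 × 10¹⁵ Hz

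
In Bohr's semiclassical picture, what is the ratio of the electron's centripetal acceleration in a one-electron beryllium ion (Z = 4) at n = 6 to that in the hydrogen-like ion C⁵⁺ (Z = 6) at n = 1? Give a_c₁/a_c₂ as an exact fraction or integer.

a_c ∝ Z^3 · n^-4
a_c₁/a_c₂ = (4/6)^3 · (6/1)^-4 = 1/4374

1/4374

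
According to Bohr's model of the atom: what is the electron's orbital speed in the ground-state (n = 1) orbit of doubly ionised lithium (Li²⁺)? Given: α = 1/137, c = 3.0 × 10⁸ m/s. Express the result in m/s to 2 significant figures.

v_n = Zαc/n = 3 × 0.0073 × 3.0 × 10⁸ / 1
    = 6.6 × 10⁶ m/s

6.6 × 10⁶ m/s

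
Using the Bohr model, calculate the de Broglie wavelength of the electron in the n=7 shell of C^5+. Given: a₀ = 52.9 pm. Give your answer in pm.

The Bohr quantisation condition is nλ = 2πr_n.
r_n = n²a₀/Z = 432 pm
λ = 2πr_n/n = 2π·432/7 = 388 pm

388 pm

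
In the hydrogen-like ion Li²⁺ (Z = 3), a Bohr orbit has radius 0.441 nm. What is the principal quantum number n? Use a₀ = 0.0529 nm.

r_n = n²a₀/Z ⇒ n² = rZ/a₀ = 0.441 × 3 / 0.0529 ≈ 25.01
n = 5

5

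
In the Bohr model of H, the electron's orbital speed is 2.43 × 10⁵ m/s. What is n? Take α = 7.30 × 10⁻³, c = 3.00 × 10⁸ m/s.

9

v_n = Zαc/n ⇒ n = Zαc/v = 1 × 0.00730 × 3.00 × 10⁸ / 2.43 × 10⁵ ≈ 9.01
n = 9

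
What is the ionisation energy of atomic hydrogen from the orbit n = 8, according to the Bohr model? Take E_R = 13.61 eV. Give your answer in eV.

0.2127 eV

E_n = −E_R·Z²/n² = −13.61 × 1²/8² eV = -0.2127 eV
Ionisation energy = −E_n = 0.2127 eV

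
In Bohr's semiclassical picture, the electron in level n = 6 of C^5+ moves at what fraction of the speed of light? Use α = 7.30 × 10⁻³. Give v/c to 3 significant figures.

0.00730

v_n = Zαc/n, so v/c = Zα/n = 6 × 0.00730 / 6 = 0.00730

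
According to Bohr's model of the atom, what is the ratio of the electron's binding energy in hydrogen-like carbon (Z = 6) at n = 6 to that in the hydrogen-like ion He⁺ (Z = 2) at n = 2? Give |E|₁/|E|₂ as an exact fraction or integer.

|E| ∝ Z^2 · n^-2
|E|₁/|E|₂ = (6/2)^2 · (6/2)^-2 = 1

1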